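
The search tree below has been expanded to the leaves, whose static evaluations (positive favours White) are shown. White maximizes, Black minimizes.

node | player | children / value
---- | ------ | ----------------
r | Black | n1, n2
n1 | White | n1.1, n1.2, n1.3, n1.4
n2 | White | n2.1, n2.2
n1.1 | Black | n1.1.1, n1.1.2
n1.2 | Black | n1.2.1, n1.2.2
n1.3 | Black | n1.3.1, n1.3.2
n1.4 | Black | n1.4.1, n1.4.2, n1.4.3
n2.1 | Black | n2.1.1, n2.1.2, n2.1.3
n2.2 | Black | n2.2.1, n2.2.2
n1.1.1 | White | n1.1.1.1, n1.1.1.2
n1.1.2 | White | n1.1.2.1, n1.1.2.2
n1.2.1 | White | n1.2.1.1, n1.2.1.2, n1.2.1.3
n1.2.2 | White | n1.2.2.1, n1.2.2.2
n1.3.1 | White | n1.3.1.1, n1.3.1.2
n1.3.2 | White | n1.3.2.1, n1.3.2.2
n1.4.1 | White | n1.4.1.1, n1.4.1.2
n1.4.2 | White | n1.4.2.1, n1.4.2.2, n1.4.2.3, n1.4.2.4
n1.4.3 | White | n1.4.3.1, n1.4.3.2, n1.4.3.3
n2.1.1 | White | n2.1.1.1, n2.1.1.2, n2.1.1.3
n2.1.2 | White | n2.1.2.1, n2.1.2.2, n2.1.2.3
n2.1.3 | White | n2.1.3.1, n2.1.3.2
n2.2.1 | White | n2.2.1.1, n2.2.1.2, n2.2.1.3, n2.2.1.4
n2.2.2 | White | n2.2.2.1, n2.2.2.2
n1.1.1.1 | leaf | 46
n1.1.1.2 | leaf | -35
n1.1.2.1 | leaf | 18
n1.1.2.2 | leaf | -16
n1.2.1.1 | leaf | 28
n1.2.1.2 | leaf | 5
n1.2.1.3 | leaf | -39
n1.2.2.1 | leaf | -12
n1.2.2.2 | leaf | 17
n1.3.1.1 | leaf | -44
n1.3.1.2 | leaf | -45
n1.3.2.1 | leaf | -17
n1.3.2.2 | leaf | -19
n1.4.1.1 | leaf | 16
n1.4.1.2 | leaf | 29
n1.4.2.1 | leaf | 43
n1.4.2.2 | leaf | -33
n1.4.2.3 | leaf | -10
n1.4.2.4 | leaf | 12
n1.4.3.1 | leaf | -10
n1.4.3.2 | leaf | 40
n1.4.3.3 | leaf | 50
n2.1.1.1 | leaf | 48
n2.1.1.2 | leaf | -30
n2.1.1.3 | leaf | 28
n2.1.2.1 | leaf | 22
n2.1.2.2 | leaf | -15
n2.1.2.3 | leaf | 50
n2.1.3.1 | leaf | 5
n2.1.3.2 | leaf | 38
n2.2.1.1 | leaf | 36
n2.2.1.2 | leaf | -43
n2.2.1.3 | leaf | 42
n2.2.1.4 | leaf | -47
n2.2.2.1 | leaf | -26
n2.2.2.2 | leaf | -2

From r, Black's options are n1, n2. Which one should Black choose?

n1

n1.1.1 (White): max(46, -35) = 46
n1.1.2 (White): max(18, -16) = 18
n1.1 (Black): min(46, 18) = 18
n1.2.1 (White): max(28, 5, -39) = 28
n1.2.2 (White): max(-12, 17) = 17
n1.2 (Black): min(28, 17) = 17
n1.3.1 (White): max(-44, -45) = -44
n1.3.2 (White): max(-17, -19) = -17
n1.3 (Black): min(-44, -17) = -44
n1.4.1 (White): max(16, 29) = 29
n1.4.2 (White): max(43, -33, -10, 12) = 43
n1.4.3 (White): max(-10, 40, 50) = 50
n1.4 (Black): min(29, 43, 50) = 29
n1 (White): max(18, 17, -44, 29) = 29
n2.1.1 (White): max(48, -30, 28) = 48
n2.1.2 (White): max(22, -15, 50) = 50
n2.1.3 (White): max(5, 38) = 38
n2.1 (Black): min(48, 50, 38) = 38
n2.2.1 (White): max(36, -43, 42, -47) = 42
n2.2.2 (White): max(-26, -2) = -2
n2.2 (Black): min(42, -2) = -2
n2 (White): max(38, -2) = 38
r (Black): min(29, 38) = 29
Black at r wants the lowest of {n1=29, n2=38}, so chooses n1.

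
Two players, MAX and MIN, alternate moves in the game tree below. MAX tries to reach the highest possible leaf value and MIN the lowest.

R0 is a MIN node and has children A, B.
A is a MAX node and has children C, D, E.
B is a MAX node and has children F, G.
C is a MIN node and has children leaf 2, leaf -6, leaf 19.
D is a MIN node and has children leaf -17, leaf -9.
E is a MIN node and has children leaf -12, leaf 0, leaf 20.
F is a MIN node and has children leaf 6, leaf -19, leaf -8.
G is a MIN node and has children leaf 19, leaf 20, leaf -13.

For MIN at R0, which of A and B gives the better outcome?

C (MIN): min(2, -6, 19) = -6
D (MIN): min(-17, -9) = -17
E (MIN): min(-12, 0, 20) = -12
A (MAX): max(-6, -17, -12) = -6
F (MIN): min(6, -19, -8) = -19
G (MIN): min(19, 20, -13) = -13
B (MAX): max(-19, -13) = -13
MIN prefers the lower value; A=-6, B=-13. B is better since -13 < -6.

B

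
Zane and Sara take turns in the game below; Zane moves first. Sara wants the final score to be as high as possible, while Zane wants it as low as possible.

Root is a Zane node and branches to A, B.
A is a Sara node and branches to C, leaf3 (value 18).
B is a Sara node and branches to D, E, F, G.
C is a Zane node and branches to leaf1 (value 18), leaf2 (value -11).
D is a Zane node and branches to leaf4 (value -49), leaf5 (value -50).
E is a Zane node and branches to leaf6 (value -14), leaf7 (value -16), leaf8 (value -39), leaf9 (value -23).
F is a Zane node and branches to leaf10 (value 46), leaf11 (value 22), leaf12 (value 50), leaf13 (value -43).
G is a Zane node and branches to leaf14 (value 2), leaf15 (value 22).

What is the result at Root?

2

C (Zane): min(18, -11) = -11
A (Sara): max(-11, 18) = 18
D (Zane): min(-49, -50) = -50
E (Zane): min(-14, -16, -39, -23) = -39
F (Zane): min(46, 22, 50, -43) = -43
G (Zane): min(2, 22) = 2
B (Sara): max(-50, -39, -43, 2) = 2
Root (Zane): min(18, 2) = 2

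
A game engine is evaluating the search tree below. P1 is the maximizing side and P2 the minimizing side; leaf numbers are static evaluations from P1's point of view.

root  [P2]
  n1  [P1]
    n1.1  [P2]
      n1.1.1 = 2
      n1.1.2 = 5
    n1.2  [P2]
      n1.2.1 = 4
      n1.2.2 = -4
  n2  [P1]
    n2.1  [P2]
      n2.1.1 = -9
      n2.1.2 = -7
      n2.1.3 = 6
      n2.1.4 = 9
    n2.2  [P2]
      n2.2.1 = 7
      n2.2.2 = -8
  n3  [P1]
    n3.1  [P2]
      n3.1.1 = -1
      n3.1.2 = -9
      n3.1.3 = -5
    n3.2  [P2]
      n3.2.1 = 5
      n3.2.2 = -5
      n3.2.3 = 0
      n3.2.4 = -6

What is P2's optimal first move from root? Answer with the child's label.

n1.1 (P2): min(2, 5) = 2
n1.2 (P2): min(4, -4) = -4
n1 (P1): max(2, -4) = 2
n2.1 (P2): min(-9, -7, 6, 9) = -9
n2.2 (P2): min(7, -8) = -8
n2 (P1): max(-9, -8) = -8
n3.1 (P2): min(-1, -9, -5) = -9
n3.2 (P2): min(5, -5, 0, -6) = -6
n3 (P1): max(-9, -6) = -6
root (P2): min(2, -8, -6) = -8
P2 at root wants the lowest of {n1=2, n2=-8, n3=-6}, so chooses n2.

n2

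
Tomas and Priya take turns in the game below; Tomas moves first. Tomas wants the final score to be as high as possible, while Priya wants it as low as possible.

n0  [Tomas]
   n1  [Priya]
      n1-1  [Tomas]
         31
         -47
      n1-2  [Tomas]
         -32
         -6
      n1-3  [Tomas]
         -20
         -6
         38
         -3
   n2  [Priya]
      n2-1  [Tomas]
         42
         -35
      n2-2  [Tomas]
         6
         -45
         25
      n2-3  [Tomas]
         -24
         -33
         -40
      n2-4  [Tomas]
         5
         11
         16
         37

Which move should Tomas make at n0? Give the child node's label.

n1

n1-1 (Tomas): max(31, -47) = 31
n1-2 (Tomas): max(-32, -6) = -6
n1-3 (Tomas): max(-20, -6, 38, -3) = 38
n1 (Priya): min(31, -6, 38) = -6
n2-1 (Tomas): max(42, -35) = 42
n2-2 (Tomas): max(6, -45, 25) = 25
n2-3 (Tomas): max(-24, -33, -40) = -24
n2-4 (Tomas): max(5, 11, 16, 37) = 37
n2 (Priya): min(42, 25, -24, 37) = -24
n0 (Tomas): max(-6, -24) = -6
Tomas at n0 wants the highest of {n1=-6, n2=-24}, so chooses n1.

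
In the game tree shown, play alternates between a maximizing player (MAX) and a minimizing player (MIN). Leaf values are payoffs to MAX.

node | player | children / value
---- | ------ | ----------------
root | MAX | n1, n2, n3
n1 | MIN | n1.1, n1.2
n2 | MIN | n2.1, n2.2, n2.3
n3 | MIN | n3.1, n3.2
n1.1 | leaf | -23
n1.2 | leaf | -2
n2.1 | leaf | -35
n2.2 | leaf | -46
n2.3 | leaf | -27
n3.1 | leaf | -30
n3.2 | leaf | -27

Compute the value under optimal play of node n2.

-46

n2 (MIN): min(-35, -46, -27) = -46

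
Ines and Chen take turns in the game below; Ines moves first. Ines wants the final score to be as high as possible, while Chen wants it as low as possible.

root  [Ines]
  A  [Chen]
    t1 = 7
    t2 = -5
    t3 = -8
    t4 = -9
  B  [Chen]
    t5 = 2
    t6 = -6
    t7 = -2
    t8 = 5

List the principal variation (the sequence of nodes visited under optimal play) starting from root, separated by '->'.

root -> B -> t6

A (Chen): min(7, -5, -8, -9) = -9
B (Chen): min(2, -6, -2, 5) = -6
root (Ines): max(-9, -6) = -6
At root, Ines picks B (highest: -6).
At B, Chen picks t6 (lowest: -6).
Terminal value -6.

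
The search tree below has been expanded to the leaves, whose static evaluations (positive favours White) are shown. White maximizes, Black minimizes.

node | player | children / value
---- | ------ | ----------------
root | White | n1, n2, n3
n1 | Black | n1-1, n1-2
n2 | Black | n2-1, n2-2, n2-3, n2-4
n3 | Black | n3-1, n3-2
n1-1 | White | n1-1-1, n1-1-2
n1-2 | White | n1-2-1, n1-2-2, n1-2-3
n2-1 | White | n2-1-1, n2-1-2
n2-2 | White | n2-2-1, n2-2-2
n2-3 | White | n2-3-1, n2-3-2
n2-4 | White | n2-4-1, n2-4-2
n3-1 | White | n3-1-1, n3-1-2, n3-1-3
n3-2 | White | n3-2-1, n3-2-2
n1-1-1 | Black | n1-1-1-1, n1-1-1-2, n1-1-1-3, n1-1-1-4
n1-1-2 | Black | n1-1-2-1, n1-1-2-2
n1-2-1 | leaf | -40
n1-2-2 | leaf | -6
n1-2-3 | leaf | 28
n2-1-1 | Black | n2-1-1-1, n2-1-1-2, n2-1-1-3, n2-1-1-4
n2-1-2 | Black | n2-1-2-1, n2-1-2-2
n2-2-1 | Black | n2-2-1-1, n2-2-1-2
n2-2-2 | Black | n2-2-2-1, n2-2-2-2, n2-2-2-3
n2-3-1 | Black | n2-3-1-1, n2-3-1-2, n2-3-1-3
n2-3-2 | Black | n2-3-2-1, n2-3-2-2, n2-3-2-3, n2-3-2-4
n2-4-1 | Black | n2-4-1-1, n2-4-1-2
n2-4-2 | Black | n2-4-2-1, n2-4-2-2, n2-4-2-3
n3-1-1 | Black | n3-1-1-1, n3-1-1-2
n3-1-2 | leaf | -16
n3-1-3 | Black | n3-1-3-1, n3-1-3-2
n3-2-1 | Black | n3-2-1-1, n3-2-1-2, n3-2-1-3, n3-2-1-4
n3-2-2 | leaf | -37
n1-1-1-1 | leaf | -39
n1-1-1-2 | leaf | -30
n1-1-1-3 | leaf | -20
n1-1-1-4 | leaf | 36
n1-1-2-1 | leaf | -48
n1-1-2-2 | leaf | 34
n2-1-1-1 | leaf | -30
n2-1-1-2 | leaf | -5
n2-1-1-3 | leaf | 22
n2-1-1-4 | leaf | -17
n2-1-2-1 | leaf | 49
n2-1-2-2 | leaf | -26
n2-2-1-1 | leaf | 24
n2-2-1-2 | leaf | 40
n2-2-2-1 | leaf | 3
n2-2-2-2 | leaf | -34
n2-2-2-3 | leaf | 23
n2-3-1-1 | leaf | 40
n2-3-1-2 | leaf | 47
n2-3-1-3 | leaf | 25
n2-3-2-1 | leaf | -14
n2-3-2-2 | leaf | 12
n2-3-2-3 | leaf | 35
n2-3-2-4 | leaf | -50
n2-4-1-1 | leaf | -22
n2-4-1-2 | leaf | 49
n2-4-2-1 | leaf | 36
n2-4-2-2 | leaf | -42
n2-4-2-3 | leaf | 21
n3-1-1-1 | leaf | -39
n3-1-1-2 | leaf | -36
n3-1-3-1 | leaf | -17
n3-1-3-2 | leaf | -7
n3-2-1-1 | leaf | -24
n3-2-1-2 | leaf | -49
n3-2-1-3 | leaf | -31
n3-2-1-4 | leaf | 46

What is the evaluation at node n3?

n3-1-1 (Black): min(-39, -36) = -39
n3-1-3 (Black): min(-17, -7) = -17
n3-1 (White): max(-39, -16, -17) = -16
n3-2-1 (Black): min(-24, -49, -31, 46) = -49
n3-2 (White): max(-49, -37) = -37
n3 (Black): min(-16, -37) = -37

-37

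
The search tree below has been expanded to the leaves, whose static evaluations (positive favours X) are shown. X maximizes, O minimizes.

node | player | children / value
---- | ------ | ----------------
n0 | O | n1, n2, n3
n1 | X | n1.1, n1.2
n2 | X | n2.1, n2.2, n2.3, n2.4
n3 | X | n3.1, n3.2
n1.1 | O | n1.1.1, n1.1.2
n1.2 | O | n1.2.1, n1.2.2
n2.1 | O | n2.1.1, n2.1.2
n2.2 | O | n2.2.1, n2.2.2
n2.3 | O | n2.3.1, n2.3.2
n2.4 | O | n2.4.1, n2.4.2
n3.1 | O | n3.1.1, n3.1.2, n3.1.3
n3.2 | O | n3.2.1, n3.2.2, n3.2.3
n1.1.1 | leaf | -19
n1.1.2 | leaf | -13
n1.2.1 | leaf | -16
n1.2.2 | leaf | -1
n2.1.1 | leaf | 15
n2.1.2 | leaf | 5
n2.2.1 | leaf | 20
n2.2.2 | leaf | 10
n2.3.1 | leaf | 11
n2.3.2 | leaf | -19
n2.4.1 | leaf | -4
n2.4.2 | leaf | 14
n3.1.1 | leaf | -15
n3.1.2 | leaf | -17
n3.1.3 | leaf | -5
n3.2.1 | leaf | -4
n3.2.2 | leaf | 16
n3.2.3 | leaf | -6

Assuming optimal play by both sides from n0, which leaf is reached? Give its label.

n1.1 (O): min(-19, -13) = -19
n1.2 (O): min(-16, -1) = -16
n1 (X): max(-19, -16) = -16
n2.1 (O): min(15, 5) = 5
n2.2 (O): min(20, 10) = 10
n2.3 (O): min(11, -19) = -19
n2.4 (O): min(-4, 14) = -4
n2 (X): max(5, 10, -19, -4) = 10
n3.1 (O): min(-15, -17, -5) = -17
n3.2 (O): min(-4, 16, -6) = -6
n3 (X): max(-17, -6) = -6
n0 (O): min(-16, 10, -6) = -16
At n0, O picks n1 (lowest: -16).
At n1, X picks n1.2 (highest: -16).
At n1.2, O picks n1.2.1 (lowest: -16).
Terminal value -16.

n1.2.1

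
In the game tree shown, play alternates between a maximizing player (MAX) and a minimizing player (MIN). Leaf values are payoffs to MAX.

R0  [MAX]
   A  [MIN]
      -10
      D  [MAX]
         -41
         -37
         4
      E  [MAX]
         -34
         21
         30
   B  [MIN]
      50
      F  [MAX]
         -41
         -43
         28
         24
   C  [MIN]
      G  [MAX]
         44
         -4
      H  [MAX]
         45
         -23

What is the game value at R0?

44

D (MAX): max(-41, -37, 4) = 4
E (MAX): max(-34, 21, 30) = 30
A (MIN): min(-10, 4, 30) = -10
F (MAX): max(-41, -43, 28, 24) = 28
B (MIN): min(50, 28) = 28
G (MAX): max(44, -4) = 44
H (MAX): max(45, -23) = 45
C (MIN): min(44, 45) = 44
R0 (MAX): max(-10, 28, 44) = 44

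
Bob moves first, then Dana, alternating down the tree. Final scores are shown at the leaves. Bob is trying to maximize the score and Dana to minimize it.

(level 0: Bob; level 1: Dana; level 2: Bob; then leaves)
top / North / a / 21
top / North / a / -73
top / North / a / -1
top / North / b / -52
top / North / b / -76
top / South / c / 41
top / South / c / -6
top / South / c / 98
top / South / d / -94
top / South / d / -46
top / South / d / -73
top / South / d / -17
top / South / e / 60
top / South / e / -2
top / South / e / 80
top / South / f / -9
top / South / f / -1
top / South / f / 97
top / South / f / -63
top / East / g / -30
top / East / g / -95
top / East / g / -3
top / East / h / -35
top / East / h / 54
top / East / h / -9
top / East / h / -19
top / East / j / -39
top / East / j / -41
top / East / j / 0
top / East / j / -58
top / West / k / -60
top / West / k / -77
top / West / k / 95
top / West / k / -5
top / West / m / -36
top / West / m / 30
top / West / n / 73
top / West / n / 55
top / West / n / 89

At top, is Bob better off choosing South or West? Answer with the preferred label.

c (Bob): max(41, -6, 98) = 98
d (Bob): max(-94, -46, -73, -17) = -17
e (Bob): max(60, -2, 80) = 80
f (Bob): max(-9, -1, 97, -63) = 97
South (Dana): min(98, -17, 80, 97) = -17
k (Bob): max(-60, -77, 95, -5) = 95
m (Bob): max(-36, 30) = 30
n (Bob): max(73, 55, 89) = 89
West (Dana): min(95, 30, 89) = 30
Bob prefers the higher value; South=-17, West=30. West is better since 30 > -17.

West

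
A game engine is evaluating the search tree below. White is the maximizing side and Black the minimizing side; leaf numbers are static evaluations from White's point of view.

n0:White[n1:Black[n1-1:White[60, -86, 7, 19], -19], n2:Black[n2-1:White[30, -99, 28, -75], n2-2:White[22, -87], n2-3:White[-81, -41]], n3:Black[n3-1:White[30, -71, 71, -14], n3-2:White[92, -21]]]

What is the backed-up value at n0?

71

n1-1 (White): max(60, -86, 7, 19) = 60
n1 (Black): min(60, -19) = -19
n2-1 (White): max(30, -99, 28, -75) = 30
n2-2 (White): max(22, -87) = 22
n2-3 (White): max(-81, -41) = -41
n2 (Black): min(30, 22, -41) = -41
n3-1 (White): max(30, -71, 71, -14) = 71
n3-2 (White): max(92, -21) = 92
n3 (Black): min(71, 92) = 71
n0 (White): max(-19, -41, 71) = 71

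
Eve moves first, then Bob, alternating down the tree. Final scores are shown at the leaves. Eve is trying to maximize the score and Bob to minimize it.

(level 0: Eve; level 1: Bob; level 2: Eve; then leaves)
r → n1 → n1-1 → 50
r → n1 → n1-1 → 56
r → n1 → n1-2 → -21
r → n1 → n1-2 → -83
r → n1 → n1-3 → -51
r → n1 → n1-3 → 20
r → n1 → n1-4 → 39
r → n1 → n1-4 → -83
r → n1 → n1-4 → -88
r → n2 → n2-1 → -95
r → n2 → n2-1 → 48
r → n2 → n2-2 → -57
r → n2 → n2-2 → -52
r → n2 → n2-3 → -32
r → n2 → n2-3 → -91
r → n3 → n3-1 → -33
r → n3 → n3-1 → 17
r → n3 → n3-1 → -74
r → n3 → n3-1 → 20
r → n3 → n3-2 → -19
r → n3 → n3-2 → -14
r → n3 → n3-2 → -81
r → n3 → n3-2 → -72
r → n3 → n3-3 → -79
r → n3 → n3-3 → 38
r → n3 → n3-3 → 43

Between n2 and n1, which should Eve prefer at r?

n1

n2-1 (Eve): max(-95, 48) = 48
n2-2 (Eve): max(-57, -52) = -52
n2-3 (Eve): max(-32, -91) = -32
n2 (Bob): min(48, -52, -32) = -52
n1-1 (Eve): max(50, 56) = 56
n1-2 (Eve): max(-21, -83) = -21
n1-3 (Eve): max(-51, 20) = 20
n1-4 (Eve): max(39, -83, -88) = 39
n1 (Bob): min(56, -21, 20, 39) = -21
Eve prefers the higher value; n2=-52, n1=-21. n1 is better since -21 > -52.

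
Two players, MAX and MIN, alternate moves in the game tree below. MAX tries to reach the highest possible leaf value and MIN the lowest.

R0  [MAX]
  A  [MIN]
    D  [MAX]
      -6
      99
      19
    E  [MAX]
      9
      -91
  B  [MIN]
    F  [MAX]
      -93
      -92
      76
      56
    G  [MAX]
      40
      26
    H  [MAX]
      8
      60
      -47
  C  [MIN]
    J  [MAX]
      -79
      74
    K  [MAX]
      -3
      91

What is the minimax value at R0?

74

D (MAX): max(-6, 99, 19) = 99
E (MAX): max(9, -91) = 9
A (MIN): min(99, 9) = 9
F (MAX): max(-93, -92, 76, 56) = 76
G (MAX): max(40, 26) = 40
H (MAX): max(8, 60, -47) = 60
B (MIN): min(76, 40, 60) = 40
J (MAX): max(-79, 74) = 74
K (MAX): max(-3, 91) = 91
C (MIN): min(74, 91) = 74
R0 (MAX): max(9, 40, 74) = 74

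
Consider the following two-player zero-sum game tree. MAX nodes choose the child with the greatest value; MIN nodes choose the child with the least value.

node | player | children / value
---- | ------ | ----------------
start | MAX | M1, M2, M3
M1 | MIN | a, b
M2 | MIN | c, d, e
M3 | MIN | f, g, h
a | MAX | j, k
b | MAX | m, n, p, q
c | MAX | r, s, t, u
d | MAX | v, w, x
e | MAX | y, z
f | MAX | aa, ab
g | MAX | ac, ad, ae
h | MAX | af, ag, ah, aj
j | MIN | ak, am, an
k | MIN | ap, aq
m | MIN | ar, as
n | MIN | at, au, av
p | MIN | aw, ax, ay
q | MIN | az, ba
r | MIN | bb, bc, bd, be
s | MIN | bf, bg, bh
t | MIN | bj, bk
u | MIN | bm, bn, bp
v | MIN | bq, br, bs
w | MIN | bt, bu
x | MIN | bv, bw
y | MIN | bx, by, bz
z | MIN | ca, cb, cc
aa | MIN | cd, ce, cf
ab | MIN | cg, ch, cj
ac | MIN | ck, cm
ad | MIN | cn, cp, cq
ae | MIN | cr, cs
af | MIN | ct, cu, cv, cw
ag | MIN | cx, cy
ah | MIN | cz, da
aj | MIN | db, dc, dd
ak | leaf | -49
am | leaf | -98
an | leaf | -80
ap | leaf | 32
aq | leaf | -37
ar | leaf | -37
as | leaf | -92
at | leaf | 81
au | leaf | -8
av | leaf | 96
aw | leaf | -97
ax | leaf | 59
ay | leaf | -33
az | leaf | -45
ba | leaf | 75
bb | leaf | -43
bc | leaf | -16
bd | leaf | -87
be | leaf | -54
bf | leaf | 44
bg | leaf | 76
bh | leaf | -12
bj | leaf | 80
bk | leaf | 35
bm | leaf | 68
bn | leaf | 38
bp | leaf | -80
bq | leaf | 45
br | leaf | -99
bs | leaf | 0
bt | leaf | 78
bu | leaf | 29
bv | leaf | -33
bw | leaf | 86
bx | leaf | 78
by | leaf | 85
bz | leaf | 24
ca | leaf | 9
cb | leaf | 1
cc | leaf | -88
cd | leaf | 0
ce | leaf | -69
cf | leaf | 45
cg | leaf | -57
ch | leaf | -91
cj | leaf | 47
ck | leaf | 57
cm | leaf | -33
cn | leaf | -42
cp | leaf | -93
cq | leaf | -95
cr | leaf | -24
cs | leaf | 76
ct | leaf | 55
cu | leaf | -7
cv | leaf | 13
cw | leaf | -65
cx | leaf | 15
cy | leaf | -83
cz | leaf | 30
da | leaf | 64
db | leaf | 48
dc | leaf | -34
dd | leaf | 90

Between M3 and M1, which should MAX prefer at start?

aa (MIN): min(0, -69, 45) = -69
ab (MIN): min(-57, -91, 47) = -91
f (MAX): max(-69, -91) = -69
ac (MIN): min(57, -33) = -33
ad (MIN): min(-42, -93, -95) = -95
ae (MIN): min(-24, 76) = -24
g (MAX): max(-33, -95, -24) = -24
af (MIN): min(55, -7, 13, -65) = -65
ag (MIN): min(15, -83) = -83
ah (MIN): min(30, 64) = 30
aj (MIN): min(48, -34, 90) = -34
h (MAX): max(-65, -83, 30, -34) = 30
M3 (MIN): min(-69, -24, 30) = -69
j (MIN): min(-49, -98, -80) = -98
k (MIN): min(32, -37) = -37
a (MAX): max(-98, -37) = -37
m (MIN): min(-37, -92) = -92
n (MIN): min(81, -8, 96) = -8
p (MIN): min(-97, 59, -33) = -97
q (MIN): min(-45, 75) = -45
b (MAX): max(-92, -8, -97, -45) = -8
M1 (MIN): min(-37, -8) = -37
MAX prefers the higher value; M3=-69, M1=-37. M1 is better since -37 > -69.

M1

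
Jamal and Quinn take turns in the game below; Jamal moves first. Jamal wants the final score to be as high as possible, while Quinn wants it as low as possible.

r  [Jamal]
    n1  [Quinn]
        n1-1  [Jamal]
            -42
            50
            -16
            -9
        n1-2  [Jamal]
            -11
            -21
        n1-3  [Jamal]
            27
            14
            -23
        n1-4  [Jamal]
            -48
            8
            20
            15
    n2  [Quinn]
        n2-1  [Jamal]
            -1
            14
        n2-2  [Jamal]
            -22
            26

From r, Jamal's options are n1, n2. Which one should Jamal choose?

n2

n1-1 (Jamal): max(-42, 50, -16, -9) = 50
n1-2 (Jamal): max(-11, -21) = -11
n1-3 (Jamal): max(27, 14, -23) = 27
n1-4 (Jamal): max(-48, 8, 20, 15) = 20
n1 (Quinn): min(50, -11, 27, 20) = -11
n2-1 (Jamal): max(-1, 14) = 14
n2-2 (Jamal): max(-22, 26) = 26
n2 (Quinn): min(14, 26) = 14
r (Jamal): max(-11, 14) = 14
Jamal at r wants the highest of {n1=-11, n2=14}, so chooses n2.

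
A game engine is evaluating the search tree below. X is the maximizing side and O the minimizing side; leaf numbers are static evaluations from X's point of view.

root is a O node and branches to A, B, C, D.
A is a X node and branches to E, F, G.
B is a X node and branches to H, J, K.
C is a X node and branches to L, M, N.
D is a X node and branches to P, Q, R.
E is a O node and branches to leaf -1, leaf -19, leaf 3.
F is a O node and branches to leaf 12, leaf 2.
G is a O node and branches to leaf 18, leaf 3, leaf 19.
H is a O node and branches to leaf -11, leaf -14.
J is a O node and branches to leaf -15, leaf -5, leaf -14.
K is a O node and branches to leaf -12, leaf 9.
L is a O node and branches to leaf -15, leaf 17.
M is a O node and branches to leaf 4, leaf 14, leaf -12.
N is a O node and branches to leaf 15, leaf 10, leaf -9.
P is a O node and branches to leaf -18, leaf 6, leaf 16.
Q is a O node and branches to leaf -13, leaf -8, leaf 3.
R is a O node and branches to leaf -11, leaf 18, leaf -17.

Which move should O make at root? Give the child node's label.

E (O): min(-1, -19, 3) = -19
F (O): min(12, 2) = 2
G (O): min(18, 3, 19) = 3
A (X): max(-19, 2, 3) = 3
H (O): min(-11, -14) = -14
J (O): min(-15, -5, -14) = -15
K (O): min(-12, 9) = -12
B (X): max(-14, -15, -12) = -12
L (O): min(-15, 17) = -15
M (O): min(4, 14, -12) = -12
N (O): min(15, 10, -9) = -9
C (X): max(-15, -12, -9) = -9
P (O): min(-18, 6, 16) = -18
Q (O): min(-13, -8, 3) = -13
R (O): min(-11, 18, -17) = -17
D (X): max(-18, -13, -17) = -13
root (O): min(3, -12, -9, -13) = -13
O at root wants the lowest of {A=3, B=-12, C=-9, D=-13}, so chooses D.

D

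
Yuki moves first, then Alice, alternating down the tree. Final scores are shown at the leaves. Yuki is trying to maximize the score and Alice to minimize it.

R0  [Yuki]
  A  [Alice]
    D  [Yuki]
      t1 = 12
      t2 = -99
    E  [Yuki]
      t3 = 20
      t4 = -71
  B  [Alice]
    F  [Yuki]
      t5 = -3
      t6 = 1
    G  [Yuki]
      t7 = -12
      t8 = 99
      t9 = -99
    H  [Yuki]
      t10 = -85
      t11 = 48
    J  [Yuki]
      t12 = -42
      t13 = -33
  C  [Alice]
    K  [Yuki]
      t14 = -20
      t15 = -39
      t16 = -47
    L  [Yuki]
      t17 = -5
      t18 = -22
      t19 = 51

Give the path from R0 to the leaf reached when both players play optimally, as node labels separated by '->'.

R0 -> A -> D -> t1

D (Yuki): max(12, -99) = 12
E (Yuki): max(20, -71) = 20
A (Alice): min(12, 20) = 12
F (Yuki): max(-3, 1) = 1
G (Yuki): max(-12, 99, -99) = 99
H (Yuki): max(-85, 48) = 48
J (Yuki): max(-42, -33) = -33
B (Alice): min(1, 99, 48, -33) = -33
K (Yuki): max(-20, -39, -47) = -20
L (Yuki): max(-5, -22, 51) = 51
C (Alice): min(-20, 51) = -20
R0 (Yuki): max(12, -33, -20) = 12
At R0, Yuki picks A (highest: 12).
At A, Alice picks D (lowest: 12).
At D, Yuki picks t1 (highest: 12).
Terminal value 12.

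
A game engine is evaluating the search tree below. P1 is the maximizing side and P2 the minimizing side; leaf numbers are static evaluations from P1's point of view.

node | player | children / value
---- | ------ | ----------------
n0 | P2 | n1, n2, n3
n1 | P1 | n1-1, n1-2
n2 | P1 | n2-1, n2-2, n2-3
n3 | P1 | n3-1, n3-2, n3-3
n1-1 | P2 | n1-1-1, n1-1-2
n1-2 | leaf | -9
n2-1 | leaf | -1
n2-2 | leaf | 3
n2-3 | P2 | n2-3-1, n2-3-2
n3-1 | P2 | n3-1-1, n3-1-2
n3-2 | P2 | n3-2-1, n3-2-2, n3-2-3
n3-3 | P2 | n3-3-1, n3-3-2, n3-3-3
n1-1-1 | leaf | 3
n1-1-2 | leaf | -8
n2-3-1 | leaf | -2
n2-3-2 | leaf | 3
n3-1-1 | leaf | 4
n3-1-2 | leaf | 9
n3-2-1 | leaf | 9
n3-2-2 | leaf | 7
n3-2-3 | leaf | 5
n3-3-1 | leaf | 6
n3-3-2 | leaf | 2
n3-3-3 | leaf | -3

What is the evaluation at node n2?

n2-3 (P2): min(-2, 3) = -2
n2 (P1): max(-1, 3, -2) = 3

3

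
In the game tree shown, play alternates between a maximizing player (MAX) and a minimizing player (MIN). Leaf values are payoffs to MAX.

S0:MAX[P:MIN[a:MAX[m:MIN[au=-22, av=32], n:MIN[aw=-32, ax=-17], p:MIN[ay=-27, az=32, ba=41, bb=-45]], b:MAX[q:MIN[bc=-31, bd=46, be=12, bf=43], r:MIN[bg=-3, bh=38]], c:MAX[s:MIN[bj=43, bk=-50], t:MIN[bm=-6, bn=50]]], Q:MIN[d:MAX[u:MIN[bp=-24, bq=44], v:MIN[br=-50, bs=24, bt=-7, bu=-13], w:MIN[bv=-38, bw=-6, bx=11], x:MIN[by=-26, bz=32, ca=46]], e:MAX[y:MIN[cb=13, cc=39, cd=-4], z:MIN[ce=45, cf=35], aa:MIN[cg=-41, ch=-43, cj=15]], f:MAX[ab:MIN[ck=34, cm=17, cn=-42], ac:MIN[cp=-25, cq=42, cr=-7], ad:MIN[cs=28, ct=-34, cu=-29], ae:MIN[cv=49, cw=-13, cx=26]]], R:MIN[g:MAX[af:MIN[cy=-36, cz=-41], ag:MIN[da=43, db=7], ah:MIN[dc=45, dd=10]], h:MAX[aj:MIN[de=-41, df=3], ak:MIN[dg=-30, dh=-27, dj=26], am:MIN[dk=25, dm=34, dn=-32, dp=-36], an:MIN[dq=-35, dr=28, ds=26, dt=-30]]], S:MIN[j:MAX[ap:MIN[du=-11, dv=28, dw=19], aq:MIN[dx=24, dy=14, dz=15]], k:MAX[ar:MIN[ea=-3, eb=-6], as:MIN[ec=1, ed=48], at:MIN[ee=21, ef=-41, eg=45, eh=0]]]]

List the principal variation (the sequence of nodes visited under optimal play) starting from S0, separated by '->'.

S0 -> S -> k -> as -> ec

m (MIN): min(-22, 32) = -22
n (MIN): min(-32, -17) = -32
p (MIN): min(-27, 32, 41, -45) = -45
a (MAX): max(-22, -32, -45) = -22
q (MIN): min(-31, 46, 12, 43) = -31
r (MIN): min(-3, 38) = -3
b (MAX): max(-31, -3) = -3
s (MIN): min(43, -50) = -50
t (MIN): min(-6, 50) = -6
c (MAX): max(-50, -6) = -6
P (MIN): min(-22, -3, -6) = -22
u (MIN): min(-24, 44) = -24
v (MIN): min(-50, 24, -7, -13) = -50
w (MIN): min(-38, -6, 11) = -38
x (MIN): min(-26, 32, 46) = -26
d (MAX): max(-24, -50, -38, -26) = -24
y (MIN): min(13, 39, -4) = -4
z (MIN): min(45, 35) = 35
aa (MIN): min(-41, -43, 15) = -43
e (MAX): max(-4, 35, -43) = 35
ab (MIN): min(34, 17, -42) = -42
ac (MIN): min(-25, 42, -7) = -25
ad (MIN): min(28, -34, -29) = -34
ae (MIN): min(49, -13, 26) = -13
f (MAX): max(-42, -25, -34, -13) = -13
Q (MIN): min(-24, 35, -13) = -24
af (MIN): min(-36, -41) = -41
ag (MIN): min(43, 7) = 7
ah (MIN): min(45, 10) = 10
g (MAX): max(-41, 7, 10) = 10
aj (MIN): min(-41, 3) = -41
ak (MIN): min(-30, -27, 26) = -30
am (MIN): min(25, 34, -32, -36) = -36
an (MIN): min(-35, 28, 26, -30) = -35
h (MAX): max(-41, -30, -36, -35) = -30
R (MIN): min(10, -30) = -30
ap (MIN): min(-11, 28, 19) = -11
aq (MIN): min(24, 14, 15) = 14
j (MAX): max(-11, 14) = 14
ar (MIN): min(-3, -6) = -6
as (MIN): min(1, 48) = 1
at (MIN): min(21, -41, 45, 0) = -41
k (MAX): max(-6, 1, -41) = 1
S (MIN): min(14, 1) = 1
S0 (MAX): max(-22, -24, -30, 1) = 1
At S0, MAX picks S (highest: 1).
At S, MIN picks k (lowest: 1).
At k, MAX picks as (highest: 1).
At as, MIN picks ec (lowest: 1).
Terminal value 1.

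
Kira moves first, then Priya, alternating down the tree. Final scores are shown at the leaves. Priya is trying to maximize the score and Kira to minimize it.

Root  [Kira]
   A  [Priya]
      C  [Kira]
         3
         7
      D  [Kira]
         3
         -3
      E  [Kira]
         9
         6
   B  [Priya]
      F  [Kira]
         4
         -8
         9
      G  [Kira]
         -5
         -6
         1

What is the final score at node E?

6

E (Kira): min(9, 6) = 6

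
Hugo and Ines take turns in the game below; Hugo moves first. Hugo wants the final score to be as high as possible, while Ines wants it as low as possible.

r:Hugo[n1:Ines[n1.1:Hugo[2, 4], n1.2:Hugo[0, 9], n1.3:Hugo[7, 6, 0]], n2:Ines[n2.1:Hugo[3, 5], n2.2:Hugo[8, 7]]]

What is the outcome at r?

n1.1 (Hugo): max(2, 4) = 4
n1.2 (Hugo): max(0, 9) = 9
n1.3 (Hugo): max(7, 6, 0) = 7
n1 (Ines): min(4, 9, 7) = 4
n2.1 (Hugo): max(3, 5) = 5
n2.2 (Hugo): max(8, 7) = 8
n2 (Ines): min(5, 8) = 5
r (Hugo): max(4, 5) = 5

5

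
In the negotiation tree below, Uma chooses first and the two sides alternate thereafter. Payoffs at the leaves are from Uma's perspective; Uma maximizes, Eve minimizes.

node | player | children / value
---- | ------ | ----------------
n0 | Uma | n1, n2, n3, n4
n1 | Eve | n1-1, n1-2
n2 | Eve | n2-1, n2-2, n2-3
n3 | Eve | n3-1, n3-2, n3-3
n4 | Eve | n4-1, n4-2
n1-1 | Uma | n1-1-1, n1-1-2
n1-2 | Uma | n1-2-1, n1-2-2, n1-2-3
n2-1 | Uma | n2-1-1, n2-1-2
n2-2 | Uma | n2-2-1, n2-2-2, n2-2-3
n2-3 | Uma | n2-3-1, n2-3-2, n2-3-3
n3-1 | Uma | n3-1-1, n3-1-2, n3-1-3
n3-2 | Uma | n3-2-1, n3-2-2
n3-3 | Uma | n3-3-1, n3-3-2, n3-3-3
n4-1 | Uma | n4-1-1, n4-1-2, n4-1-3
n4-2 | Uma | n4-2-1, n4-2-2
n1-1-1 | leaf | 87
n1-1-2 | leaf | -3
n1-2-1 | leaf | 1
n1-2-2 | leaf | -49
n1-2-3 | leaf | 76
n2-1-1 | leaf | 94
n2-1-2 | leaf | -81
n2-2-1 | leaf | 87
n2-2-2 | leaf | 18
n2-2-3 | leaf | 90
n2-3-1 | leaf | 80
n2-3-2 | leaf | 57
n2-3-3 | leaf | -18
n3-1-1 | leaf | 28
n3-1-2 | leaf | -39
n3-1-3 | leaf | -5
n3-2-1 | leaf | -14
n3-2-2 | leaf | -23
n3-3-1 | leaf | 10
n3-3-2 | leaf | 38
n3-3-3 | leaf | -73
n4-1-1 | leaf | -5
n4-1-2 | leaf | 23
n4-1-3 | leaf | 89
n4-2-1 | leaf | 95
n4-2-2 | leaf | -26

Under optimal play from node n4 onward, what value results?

89

n4-1 (Uma): max(-5, 23, 89) = 89
n4-2 (Uma): max(95, -26) = 95
n4 (Eve): min(89, 95) = 89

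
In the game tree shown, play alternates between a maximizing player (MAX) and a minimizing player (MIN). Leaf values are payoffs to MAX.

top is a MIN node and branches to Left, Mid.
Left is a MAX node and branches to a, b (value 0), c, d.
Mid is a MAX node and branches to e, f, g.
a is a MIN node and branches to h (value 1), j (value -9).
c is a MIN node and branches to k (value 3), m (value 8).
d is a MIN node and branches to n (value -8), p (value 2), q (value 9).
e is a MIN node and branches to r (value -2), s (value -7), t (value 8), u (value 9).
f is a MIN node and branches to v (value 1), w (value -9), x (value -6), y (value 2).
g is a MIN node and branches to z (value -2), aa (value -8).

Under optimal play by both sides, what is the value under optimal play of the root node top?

-7

a (MIN): min(1, -9) = -9
c (MIN): min(3, 8) = 3
d (MIN): min(-8, 2, 9) = -8
Left (MAX): max(-9, 0, 3, -8) = 3
e (MIN): min(-2, -7, 8, 9) = -7
f (MIN): min(1, -9, -6, 2) = -9
g (MIN): min(-2, -8) = -8
Mid (MAX): max(-7, -9, -8) = -7
top (MIN): min(3, -7) = -7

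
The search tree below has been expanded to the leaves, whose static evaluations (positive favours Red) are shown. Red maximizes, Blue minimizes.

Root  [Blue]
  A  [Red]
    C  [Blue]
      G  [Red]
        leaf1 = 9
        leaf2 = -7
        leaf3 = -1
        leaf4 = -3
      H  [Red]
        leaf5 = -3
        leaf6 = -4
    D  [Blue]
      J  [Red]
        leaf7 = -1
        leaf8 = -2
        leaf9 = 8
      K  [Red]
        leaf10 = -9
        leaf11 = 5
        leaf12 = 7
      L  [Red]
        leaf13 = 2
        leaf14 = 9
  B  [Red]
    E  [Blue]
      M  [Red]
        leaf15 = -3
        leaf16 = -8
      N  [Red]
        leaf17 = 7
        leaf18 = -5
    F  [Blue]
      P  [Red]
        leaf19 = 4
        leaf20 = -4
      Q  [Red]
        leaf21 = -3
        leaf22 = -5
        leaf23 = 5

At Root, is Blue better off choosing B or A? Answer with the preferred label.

M (Red): max(-3, -8) = -3
N (Red): max(7, -5) = 7
E (Blue): min(-3, 7) = -3
P (Red): max(4, -4) = 4
Q (Red): max(-3, -5, 5) = 5
F (Blue): min(4, 5) = 4
B (Red): max(-3, 4) = 4
G (Red): max(9, -7, -1, -3) = 9
H (Red): max(-3, -4) = -3
C (Blue): min(9, -3) = -3
J (Red): max(-1, -2, 8) = 8
K (Red): max(-9, 5, 7) = 7
L (Red): max(2, 9) = 9
D (Blue): min(8, 7, 9) = 7
A (Red): max(-3, 7) = 7
Blue prefers the lower value; B=4, A=7. B is better since 4 < 7.

B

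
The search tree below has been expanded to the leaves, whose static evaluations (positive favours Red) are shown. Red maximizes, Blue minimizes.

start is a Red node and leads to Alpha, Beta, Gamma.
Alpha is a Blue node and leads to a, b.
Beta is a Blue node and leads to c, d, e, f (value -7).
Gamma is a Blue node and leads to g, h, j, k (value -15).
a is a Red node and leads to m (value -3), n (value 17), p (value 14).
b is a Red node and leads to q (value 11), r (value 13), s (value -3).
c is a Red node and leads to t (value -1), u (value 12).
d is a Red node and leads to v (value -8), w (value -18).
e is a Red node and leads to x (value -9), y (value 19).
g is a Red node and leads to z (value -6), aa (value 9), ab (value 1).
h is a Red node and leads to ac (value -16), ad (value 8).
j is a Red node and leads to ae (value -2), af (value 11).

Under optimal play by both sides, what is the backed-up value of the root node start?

13

a (Red): max(-3, 17, 14) = 17
b (Red): max(11, 13, -3) = 13
Alpha (Blue): min(17, 13) = 13
c (Red): max(-1, 12) = 12
d (Red): max(-8, -18) = -8
e (Red): max(-9, 19) = 19
Beta (Blue): min(12, -8, 19, -7) = -8
g (Red): max(-6, 9, 1) = 9
h (Red): max(-16, 8) = 8
j (Red): max(-2, 11) = 11
Gamma (Blue): min(9, 8, 11, -15) = -15
start (Red): max(13, -8, -15) = 13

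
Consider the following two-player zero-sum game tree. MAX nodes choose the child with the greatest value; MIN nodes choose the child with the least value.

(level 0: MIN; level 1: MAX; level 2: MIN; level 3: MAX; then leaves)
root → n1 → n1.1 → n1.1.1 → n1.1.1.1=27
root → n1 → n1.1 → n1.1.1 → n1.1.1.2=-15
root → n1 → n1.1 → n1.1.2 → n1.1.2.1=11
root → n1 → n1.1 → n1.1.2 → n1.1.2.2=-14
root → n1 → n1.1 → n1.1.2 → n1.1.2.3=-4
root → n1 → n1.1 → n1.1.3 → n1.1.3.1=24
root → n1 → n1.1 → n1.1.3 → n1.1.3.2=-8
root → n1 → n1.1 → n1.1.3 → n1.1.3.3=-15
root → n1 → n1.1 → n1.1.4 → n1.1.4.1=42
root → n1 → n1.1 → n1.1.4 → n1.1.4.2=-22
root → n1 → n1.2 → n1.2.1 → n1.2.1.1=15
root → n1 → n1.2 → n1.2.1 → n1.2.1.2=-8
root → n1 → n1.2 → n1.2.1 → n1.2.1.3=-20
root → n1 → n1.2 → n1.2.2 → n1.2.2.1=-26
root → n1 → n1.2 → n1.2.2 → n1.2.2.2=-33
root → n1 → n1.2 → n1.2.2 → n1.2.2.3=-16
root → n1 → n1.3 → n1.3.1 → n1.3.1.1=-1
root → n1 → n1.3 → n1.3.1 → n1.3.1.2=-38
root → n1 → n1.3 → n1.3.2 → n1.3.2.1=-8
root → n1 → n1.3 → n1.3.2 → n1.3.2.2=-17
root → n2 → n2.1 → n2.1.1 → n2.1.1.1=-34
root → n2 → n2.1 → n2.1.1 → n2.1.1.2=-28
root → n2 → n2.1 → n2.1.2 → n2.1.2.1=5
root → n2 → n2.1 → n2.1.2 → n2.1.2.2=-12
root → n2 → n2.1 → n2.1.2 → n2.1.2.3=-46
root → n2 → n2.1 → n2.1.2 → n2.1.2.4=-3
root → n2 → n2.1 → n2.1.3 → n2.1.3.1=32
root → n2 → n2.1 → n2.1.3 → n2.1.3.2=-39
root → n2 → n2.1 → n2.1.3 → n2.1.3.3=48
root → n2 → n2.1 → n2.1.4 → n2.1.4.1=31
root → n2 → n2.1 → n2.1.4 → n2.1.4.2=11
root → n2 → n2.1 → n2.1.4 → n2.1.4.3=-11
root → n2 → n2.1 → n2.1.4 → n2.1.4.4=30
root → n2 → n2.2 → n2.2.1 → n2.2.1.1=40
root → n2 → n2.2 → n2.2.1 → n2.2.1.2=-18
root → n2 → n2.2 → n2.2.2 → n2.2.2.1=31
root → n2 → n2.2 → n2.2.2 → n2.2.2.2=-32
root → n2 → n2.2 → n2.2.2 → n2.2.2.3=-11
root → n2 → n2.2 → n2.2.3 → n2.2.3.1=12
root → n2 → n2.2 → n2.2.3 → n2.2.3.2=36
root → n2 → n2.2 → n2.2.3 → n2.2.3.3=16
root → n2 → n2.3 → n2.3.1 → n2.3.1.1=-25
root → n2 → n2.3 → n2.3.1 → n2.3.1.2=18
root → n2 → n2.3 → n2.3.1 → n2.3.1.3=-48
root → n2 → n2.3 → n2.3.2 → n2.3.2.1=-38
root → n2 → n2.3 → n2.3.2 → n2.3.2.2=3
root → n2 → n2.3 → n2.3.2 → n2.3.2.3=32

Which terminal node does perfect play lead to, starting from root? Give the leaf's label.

n1.1.1 (MAX): max(27, -15) = 27
n1.1.2 (MAX): max(11, -14, -4) = 11
n1.1.3 (MAX): max(24, -8, -15) = 24
n1.1.4 (MAX): max(42, -22) = 42
n1.1 (MIN): min(27, 11, 24, 42) = 11
n1.2.1 (MAX): max(15, -8, -20) = 15
n1.2.2 (MAX): max(-26, -33, -16) = -16
n1.2 (MIN): min(15, -16) = -16
n1.3.1 (MAX): max(-1, -38) = -1
n1.3.2 (MAX): max(-8, -17) = -8
n1.3 (MIN): min(-1, -8) = -8
n1 (MAX): max(11, -16, -8) = 11
n2.1.1 (MAX): max(-34, -28) = -28
n2.1.2 (MAX): max(5, -12, -46, -3) = 5
n2.1.3 (MAX): max(32, -39, 48) = 48
n2.1.4 (MAX): max(31, 11, -11, 30) = 31
n2.1 (MIN): min(-28, 5, 48, 31) = -28
n2.2.1 (MAX): max(40, -18) = 40
n2.2.2 (MAX): max(31, -32, -11) = 31
n2.2.3 (MAX): max(12, 36, 16) = 36
n2.2 (MIN): min(40, 31, 36) = 31
n2.3.1 (MAX): max(-25, 18, -48) = 18
n2.3.2 (MAX): max(-38, 3, 32) = 32
n2.3 (MIN): min(18, 32) = 18
n2 (MAX): max(-28, 31, 18) = 31
root (MIN): min(11, 31) = 11
At root, MIN picks n1 (lowest: 11).
At n1, MAX picks n1.1 (highest: 11).
At n1.1, MIN picks n1.1.2 (lowest: 11).
At n1.1.2, MAX picks n1.1.2.1 (highest: 11).
Terminal value 11.

n1.1.2.1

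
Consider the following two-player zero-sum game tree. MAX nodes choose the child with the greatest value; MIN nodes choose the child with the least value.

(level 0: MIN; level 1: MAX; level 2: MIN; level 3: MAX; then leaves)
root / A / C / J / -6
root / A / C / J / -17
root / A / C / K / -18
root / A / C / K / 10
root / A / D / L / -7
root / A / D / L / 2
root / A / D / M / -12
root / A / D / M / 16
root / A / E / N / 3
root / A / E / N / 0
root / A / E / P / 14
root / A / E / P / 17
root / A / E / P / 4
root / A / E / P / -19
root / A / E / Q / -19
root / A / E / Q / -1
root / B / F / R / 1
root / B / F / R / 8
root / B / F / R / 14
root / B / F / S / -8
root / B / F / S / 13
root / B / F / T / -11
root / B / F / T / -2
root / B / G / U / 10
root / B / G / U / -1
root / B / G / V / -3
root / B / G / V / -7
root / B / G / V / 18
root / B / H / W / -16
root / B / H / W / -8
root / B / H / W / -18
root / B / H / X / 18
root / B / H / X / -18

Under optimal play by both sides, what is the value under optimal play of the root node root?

J (MAX): max(-6, -17) = -6
K (MAX): max(-18, 10) = 10
C (MIN): min(-6, 10) = -6
L (MAX): max(-7, 2) = 2
M (MAX): max(-12, 16) = 16
D (MIN): min(2, 16) = 2
N (MAX): max(3, 0) = 3
P (MAX): max(14, 17, 4, -19) = 17
Q (MAX): max(-19, -1) = -1
E (MIN): min(3, 17, -1) = -1
A (MAX): max(-6, 2, -1) = 2
R (MAX): max(1, 8, 14) = 14
S (MAX): max(-8, 13) = 13
T (MAX): max(-11, -2) = -2
F (MIN): min(14, 13, -2) = -2
U (MAX): max(10, -1) = 10
V (MAX): max(-3, -7, 18) = 18
G (MIN): min(10, 18) = 10
W (MAX): max(-16, -8, -18) = -8
X (MAX): max(18, -18) = 18
H (MIN): min(-8, 18) = -8
B (MAX): max(-2, 10, -8) = 10
root (MIN): min(2, 10) = 2

2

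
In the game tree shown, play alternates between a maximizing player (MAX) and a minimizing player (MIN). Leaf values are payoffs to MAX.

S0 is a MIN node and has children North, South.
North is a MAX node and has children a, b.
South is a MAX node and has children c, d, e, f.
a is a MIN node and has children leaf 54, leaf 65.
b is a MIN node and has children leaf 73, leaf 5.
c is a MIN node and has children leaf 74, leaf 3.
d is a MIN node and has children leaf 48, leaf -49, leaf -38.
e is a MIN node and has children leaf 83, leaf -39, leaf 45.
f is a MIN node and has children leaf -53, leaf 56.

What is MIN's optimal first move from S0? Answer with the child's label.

a (MIN): min(54, 65) = 54
b (MIN): min(73, 5) = 5
North (MAX): max(54, 5) = 54
c (MIN): min(74, 3) = 3
d (MIN): min(48, -49, -38) = -49
e (MIN): min(83, -39, 45) = -39
f (MIN): min(-53, 56) = -53
South (MAX): max(3, -49, -39, -53) = 3
S0 (MIN): min(54, 3) = 3
MIN at S0 wants the lowest of {North=54, South=3}, so chooses South.

South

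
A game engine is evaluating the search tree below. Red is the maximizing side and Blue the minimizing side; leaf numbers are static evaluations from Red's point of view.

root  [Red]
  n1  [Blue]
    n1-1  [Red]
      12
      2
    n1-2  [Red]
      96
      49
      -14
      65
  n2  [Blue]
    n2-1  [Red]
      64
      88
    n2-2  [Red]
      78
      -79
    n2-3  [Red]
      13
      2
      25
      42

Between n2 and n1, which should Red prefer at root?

n2-1 (Red): max(64, 88) = 88
n2-2 (Red): max(78, -79) = 78
n2-3 (Red): max(13, 2, 25, 42) = 42
n2 (Blue): min(88, 78, 42) = 42
n1-1 (Red): max(12, 2) = 12
n1-2 (Red): max(96, 49, -14, 65) = 96
n1 (Blue): min(12, 96) = 12
Red prefers the higher value; n2=42, n1=12. n2 is better since 42 > 12.

n2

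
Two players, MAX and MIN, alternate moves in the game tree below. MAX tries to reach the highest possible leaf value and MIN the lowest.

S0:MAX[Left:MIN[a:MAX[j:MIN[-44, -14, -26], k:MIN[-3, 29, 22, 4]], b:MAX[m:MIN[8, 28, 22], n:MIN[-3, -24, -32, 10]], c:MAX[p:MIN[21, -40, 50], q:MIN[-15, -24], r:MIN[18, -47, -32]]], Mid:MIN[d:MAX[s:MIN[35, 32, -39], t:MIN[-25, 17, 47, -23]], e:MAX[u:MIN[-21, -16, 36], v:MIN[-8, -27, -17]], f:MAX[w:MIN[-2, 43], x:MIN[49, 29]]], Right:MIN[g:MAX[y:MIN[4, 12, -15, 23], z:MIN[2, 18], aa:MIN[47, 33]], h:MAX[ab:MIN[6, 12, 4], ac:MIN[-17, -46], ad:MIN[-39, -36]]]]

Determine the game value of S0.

4

j (MIN): min(-44, -14, -26) = -44
k (MIN): min(-3, 29, 22, 4) = -3
a (MAX): max(-44, -3) = -3
m (MIN): min(8, 28, 22) = 8
n (MIN): min(-3, -24, -32, 10) = -32
b (MAX): max(8, -32) = 8
p (MIN): min(21, -40, 50) = -40
q (MIN): min(-15, -24) = -24
r (MIN): min(18, -47, -32) = -47
c (MAX): max(-40, -24, -47) = -24
Left (MIN): min(-3, 8, -24) = -24
s (MIN): min(35, 32, -39) = -39
t (MIN): min(-25, 17, 47, -23) = -25
d (MAX): max(-39, -25) = -25
u (MIN): min(-21, -16, 36) = -21
v (MIN): min(-8, -27, -17) = -27
e (MAX): max(-21, -27) = -21
w (MIN): min(-2, 43) = -2
x (MIN): min(49, 29) = 29
f (MAX): max(-2, 29) = 29
Mid (MIN): min(-25, -21, 29) = -25
y (MIN): min(4, 12, -15, 23) = -15
z (MIN): min(2, 18) = 2
aa (MIN): min(47, 33) = 33
g (MAX): max(-15, 2, 33) = 33
ab (MIN): min(6, 12, 4) = 4
ac (MIN): min(-17, -46) = -46
ad (MIN): min(-39, -36) = -39
h (MAX): max(4, -46, -39) = 4
Right (MIN): min(33, 4) = 4
S0 (MAX): max(-24, -25, 4) = 4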